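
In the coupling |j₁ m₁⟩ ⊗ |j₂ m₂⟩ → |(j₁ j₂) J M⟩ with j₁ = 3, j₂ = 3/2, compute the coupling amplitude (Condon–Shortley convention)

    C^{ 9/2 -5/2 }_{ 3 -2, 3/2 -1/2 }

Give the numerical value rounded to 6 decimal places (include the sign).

+0.707107  (= +√(1/2))

j₁+j₂−J=0  J+j₁−j₂=6  J−j₁+j₂=3  j₁+j₂+J+1=10
(j₁±m₁, j₂±m₂, J±M) = (1,5,1,2,2,7)
P² = 28800
sum k=0..0:
  [0] +1/240 = 1/240
S = 1/240
C² = P²·S² = 1/2 ; C = +0.707107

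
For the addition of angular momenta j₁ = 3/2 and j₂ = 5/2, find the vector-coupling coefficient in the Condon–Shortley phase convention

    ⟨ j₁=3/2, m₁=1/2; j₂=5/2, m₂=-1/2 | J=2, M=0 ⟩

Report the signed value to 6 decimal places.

−√(1/14) = -0.267261

√[5·2!1!3!/7! · 2!1!2!3!2!2!] = √(8/7)
  +(−1)^0/∏(0,2,1,2,0,1)! = 1/4  (running 1/4)
  +(−1)^1/∏(1,1,0,1,1,2)! = -1/2  (running -1/4)
⟨..|..⟩ = √(8/7)·(-1/4) = -0.267261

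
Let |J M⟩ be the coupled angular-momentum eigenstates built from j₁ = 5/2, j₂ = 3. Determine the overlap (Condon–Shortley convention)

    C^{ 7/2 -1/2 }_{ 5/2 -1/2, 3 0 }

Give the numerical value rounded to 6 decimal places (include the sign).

√[8·2!3!4!/10! · 2!3!3!3!3!4!] = √(6912/175)
  +(−1)^0/∏(0,2,3,3,0,1)! = 1/72  (running 1/72)
  +(−1)^1/∏(1,1,2,2,1,2)! = -1/8  (running -1/9)
  +(−1)^2/∏(2,0,1,1,2,3)! = 1/24  (running -5/72)
⟨..|..⟩ = √(6912/175)·(-5/72) = -0.436436

-0.436436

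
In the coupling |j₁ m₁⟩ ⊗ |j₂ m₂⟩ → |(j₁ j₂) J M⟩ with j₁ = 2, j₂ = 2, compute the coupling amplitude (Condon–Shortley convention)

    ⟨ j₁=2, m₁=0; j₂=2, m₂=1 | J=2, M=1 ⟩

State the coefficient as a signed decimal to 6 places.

j₁+j₂−J=2  J+j₁−j₂=2  J−j₁+j₂=2  j₁+j₂+J+1=7
(j₁±m₁, j₂±m₂, J±M) = (2,2,3,1,3,1)
P² = 8/7
sum k=1..2:
  [1] −1/2 = -1/2
  [2] +1/4 = 1/4
S = -1/4
C² = P²·S² = 1/14 ; C = -0.267261

−√(1/14) = -0.267261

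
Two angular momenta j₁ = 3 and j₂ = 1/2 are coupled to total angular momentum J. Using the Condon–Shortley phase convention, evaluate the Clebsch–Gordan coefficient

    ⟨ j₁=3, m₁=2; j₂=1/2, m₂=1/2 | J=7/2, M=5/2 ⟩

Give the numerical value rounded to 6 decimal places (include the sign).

√[8·0!6!1!/8! · 5!1!1!0!6!1!] = √(86400/7)
  +(−1)^0/∏(0,0,1,1,5,0)! = 1/120  (running 1/120)
⟨..|..⟩ = √(86400/7)·(1/120) = +0.925820

+0.925820  (= +√(6/7))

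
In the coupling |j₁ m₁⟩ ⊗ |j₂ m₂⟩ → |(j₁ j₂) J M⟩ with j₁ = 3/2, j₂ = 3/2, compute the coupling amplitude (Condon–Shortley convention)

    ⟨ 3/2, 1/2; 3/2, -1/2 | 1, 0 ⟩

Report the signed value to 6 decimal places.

j₁+j₂−J=2  J+j₁−j₂=1  J−j₁+j₂=1  j₁+j₂+J+1=5
(j₁±m₁, j₂±m₂, J±M) = (2,1,1,2,1,1)
P² = 1/5
sum k=0..1:
  [0] +1/2 = 1/2
  [1] −1/1 = -1
S = -1/2
C² = P²·S² = 1/20 ; C = -0.223607

-0.223607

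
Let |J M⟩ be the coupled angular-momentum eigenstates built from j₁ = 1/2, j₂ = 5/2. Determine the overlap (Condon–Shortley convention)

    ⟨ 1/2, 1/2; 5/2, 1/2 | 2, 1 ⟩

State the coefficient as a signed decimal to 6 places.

triangle: 1!×0!×4!/6! = 24/720
(j±m)!: 1!×0!×3!×2!×3!×1! = 72
prefactor² = (2J+1)×Δ×N² = 12
  k=0: +1/(0!×1!×0!×3!×0!×1!) = 1/6
Σ = 1/6  ⇒  CG² = 12×1/6² = 1/3
CG = +√(1/3) = +0.577350

+√(1/3) = +0.577350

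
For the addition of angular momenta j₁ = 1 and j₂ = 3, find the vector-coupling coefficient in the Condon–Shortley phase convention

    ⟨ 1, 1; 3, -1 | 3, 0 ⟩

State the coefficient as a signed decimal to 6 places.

j₁+j₂−J=1  J+j₁−j₂=1  J−j₁+j₂=5  j₁+j₂+J+1=8
(j₁±m₁, j₂±m₂, J±M) = (2,0,2,4,3,3)
P² = 72
sum k=0..0:
  [0] +1/12 = 1/12
S = 1/12
C² = P²·S² = 1/2 ; C = +0.707107

+√(1/2) ≈ +0.707107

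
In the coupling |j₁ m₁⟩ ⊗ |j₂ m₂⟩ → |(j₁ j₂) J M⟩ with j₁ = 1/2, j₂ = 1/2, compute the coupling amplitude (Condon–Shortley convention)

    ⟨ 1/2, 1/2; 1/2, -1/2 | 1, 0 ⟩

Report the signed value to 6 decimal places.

√[3·0!1!1!/3! · 1!0!0!1!1!1!] = √(1/2)
  +(−1)^0/∏(0,0,0,0,1,1)! = 1  (running 1)
⟨..|..⟩ = √(1/2)·(1) = +0.707107

+√(1/2) = +0.707107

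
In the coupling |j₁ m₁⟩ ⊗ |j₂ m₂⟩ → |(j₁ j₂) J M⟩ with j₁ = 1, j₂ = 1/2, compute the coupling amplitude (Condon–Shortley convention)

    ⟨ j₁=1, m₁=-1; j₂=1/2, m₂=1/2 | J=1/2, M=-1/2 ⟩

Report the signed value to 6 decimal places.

−√(2/3) = -0.816497

triangle: 1!·1!·0!/3! = 1/6
(j±m)!: 0!·2!·1!·0!·0!·1! = 2
prefactor² = (2J+1)·Δ·N² = 2/3
  k=1: −1/(1!·0!·1!·0!·0!·0!) = -1
Σ = -1  ⇒  CG² = 2/3·(-1)² = 2/3
CG = −√(2/3) = -0.816497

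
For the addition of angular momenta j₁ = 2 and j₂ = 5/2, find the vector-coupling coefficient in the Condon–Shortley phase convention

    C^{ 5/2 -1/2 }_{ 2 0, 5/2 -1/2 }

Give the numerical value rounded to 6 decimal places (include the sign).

j₁+j₂−J=2  J+j₁−j₂=2  J−j₁+j₂=3  j₁+j₂+J+1=8
(j₁±m₁, j₂±m₂, J±M) = (2,2,2,3,2,3)
P² = 72/35
sum k=0..2:
  [0] +1/8 = 1/8
  [1] −1/2 = -1/2
  [2] +1/24 = 1/24
S = -1/3
C² = P²·S² = 8/35 ; C = -0.478091

-0.478091  (= −√(8/35))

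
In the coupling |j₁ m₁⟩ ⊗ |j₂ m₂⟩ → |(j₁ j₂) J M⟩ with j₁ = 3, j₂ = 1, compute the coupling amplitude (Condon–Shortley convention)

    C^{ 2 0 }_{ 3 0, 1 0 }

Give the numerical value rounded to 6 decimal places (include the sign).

−√(3/7) = -0.654654

triangle: 2!*4!*0!/7! = 48/5040
(j±m)!: 3!*3!*1!*1!*2!*2! = 144
prefactor² = (2J+1)*Δ*N² = 48/7
  k=1: −1/(1!*1!*2!*0!*2!*0!) = -1/4
Σ = -1/4  ⇒  CG² = 48/7*(-1/4)² = 3/7
CG = −√(3/7) = -0.654654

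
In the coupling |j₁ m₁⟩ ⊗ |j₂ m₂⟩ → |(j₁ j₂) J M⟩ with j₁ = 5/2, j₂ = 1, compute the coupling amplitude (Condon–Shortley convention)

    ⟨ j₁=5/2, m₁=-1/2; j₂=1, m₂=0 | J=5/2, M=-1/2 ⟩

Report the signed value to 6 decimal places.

√[6·1!4!1!/7! · 2!3!1!1!2!3!] = √(144/35)
  +(−1)^0/∏(0,1,3,1,1,0)! = 1/6  (running 1/6)
  +(−1)^1/∏(1,0,2,0,2,1)! = -1/4  (running -1/12)
⟨..|..⟩ = √(144/35)·(-1/12) = -0.169031

-0.169031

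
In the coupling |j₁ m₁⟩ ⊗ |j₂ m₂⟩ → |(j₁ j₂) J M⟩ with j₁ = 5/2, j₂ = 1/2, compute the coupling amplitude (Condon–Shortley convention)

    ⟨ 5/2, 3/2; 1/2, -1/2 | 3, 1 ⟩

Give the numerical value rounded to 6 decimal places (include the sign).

+√(1/3) = +0.577350

j₁+j₂−J=0  J+j₁−j₂=5  J−j₁+j₂=1  j₁+j₂+J+1=7
(j₁±m₁, j₂±m₂, J±M) = (4,1,0,1,4,2)
P² = 192
sum k=0..0:
  [0] +1/24 = 1/24
S = 1/24
C² = P²·S² = 1/3 ; C = +0.577350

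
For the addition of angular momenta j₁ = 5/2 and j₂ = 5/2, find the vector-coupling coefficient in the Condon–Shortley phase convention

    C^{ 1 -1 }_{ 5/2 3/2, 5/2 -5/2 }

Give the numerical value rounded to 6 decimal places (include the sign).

+√(1/7) = +0.377964

j₁+j₂−J=4  J+j₁−j₂=1  J−j₁+j₂=1  j₁+j₂+J+1=7
(j₁±m₁, j₂±m₂, J±M) = (4,1,0,5,0,2)
P² = 576/7
sum k=0..0:
  [0] +1/24 = 1/24
S = 1/24
C² = P²·S² = 1/7 ; C = +0.377964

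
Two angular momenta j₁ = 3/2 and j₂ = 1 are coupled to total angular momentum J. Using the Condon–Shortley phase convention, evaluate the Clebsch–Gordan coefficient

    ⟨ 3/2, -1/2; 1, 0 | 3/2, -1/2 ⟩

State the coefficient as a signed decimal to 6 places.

-0.258199

triangle: 1!·2!·1!/5! = 2/120
(j±m)!: 1!·2!·1!·1!·1!·2! = 4
prefactor² = (2J+1)·Δ·N² = 4/15
  k=0: +1/(0!·1!·2!·1!·0!·0!) = 1/2
  k=1: −1/(1!·0!·1!·0!·1!·1!) = -1
Σ = -1/2  ⇒  CG² = 4/15·(-1/2)² = 1/15
CG = −√(1/15) = -0.258199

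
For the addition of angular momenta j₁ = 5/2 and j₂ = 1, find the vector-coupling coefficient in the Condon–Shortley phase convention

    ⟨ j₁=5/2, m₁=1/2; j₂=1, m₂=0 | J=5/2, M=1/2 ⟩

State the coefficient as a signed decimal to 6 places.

+0.169031  (= +√(1/35))

j₁+j₂−J=1  J+j₁−j₂=4  J−j₁+j₂=1  j₁+j₂+J+1=7
(j₁±m₁, j₂±m₂, J±M) = (3,2,1,1,3,2)
P² = 144/35
sum k=0..1:
  [0] +1/4 = 1/4
  [1] −1/6 = -1/6
S = 1/12
C² = P²·S² = 1/35 ; C = +0.169031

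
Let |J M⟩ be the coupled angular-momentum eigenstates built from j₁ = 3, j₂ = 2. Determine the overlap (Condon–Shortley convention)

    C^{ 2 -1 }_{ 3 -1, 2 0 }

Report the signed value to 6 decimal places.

+√(1/7) ≈ +0.377964

√[5·3!3!1!/8! · 2!4!2!2!1!3!] = √(36/7)
  +(−1)^1/∏(1,2,3,1,0,0)! = -1/12  (running -1/12)
  +(−1)^2/∏(2,1,2,0,1,1)! = 1/4  (running 1/6)
⟨..|..⟩ = √(36/7)·(1/6) = +0.377964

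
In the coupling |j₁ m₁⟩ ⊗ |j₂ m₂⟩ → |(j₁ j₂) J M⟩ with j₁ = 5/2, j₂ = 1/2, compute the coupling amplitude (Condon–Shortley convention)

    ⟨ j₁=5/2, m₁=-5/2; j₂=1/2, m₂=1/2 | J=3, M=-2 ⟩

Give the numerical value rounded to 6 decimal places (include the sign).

+0.408248  (= +√(1/6))

j₁+j₂−J=0  J+j₁−j₂=5  J−j₁+j₂=1  j₁+j₂+J+1=7
(j₁±m₁, j₂±m₂, J±M) = (0,5,1,0,1,5)
P² = 2400
sum k=0..0:
  [0] +1/120 = 1/120
S = 1/120
C² = P²·S² = 1/6 ; C = +0.408248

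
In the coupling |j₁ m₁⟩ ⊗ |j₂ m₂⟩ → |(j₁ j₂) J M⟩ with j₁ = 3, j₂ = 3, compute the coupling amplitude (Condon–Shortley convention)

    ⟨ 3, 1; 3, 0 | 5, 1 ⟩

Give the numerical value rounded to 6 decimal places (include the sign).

triangle: 1!·5!·5!/12! = 14400/479001600
(j±m)!: 4!·2!·3!·3!·6!·4! = 29859840
prefactor² = (2J+1)·Δ·N² = 69120/7
  k=0: +1/(0!·1!·2!·3!·3!·2!) = 1/144
  k=1: −1/(1!·0!·1!·2!·4!·3!) = -1/288
Σ = 1/288  ⇒  CG² = 69120/7·1/288² = 5/42
CG = +√(5/42) = +0.345033

+√(5/42) = +0.345033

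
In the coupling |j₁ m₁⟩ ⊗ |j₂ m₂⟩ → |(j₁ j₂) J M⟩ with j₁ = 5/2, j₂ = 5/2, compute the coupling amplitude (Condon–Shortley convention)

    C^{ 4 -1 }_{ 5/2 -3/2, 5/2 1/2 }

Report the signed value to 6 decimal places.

triangle: 1!*4!*4!/10! = 576/3628800
(j±m)!: 1!*4!*3!*2!*3!*5! = 207360
prefactor² = (2J+1)*Δ*N² = 10368/35
  k=0: +1/(0!*1!*4!*3!*0!*1!) = 1/144
  k=1: −1/(1!*0!*3!*2!*1!*2!) = -1/24
Σ = -5/144  ⇒  CG² = 10368/35*(-5/144)² = 5/14
CG = −√(5/14) = -0.597614

-0.597614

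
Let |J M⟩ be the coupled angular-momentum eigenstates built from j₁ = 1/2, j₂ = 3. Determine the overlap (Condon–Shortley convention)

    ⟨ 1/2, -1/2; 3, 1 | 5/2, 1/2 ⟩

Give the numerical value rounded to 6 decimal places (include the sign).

-0.755929  (= −√(4/7))

j₁+j₂−J=1  J+j₁−j₂=0  J−j₁+j₂=5  j₁+j₂+J+1=7
(j₁±m₁, j₂±m₂, J±M) = (0,1,4,2,3,2)
P² = 576/7
sum k=1..1:
  [1] −1/12 = -1/12
S = -1/12
C² = P²·S² = 4/7 ; C = -0.755929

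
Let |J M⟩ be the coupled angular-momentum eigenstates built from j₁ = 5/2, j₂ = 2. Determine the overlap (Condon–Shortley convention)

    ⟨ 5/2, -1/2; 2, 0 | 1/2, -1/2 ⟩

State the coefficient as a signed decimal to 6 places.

+0.447214  (= +√(1/5))

j₁+j₂−J=4  J+j₁−j₂=1  J−j₁+j₂=0  j₁+j₂+J+1=6
(j₁±m₁, j₂±m₂, J±M) = (2,3,2,2,0,1)
P² = 16/5
sum k=2..2:
  [2] +1/4 = 1/4
S = 1/4
C² = P²·S² = 1/5 ; C = +0.447214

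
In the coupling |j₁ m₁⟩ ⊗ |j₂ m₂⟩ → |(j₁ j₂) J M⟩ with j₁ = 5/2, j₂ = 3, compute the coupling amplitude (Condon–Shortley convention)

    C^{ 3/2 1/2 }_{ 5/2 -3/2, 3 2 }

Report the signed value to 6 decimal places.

triangle: 4!×1!×2!/8! = 48/40320
(j±m)!: 1!×4!×5!×1!×2!×1! = 5760
prefactor² = (2J+1)×Δ×N² = 192/7
  k=3: −1/(3!×1!×1!×2!×0!×0!) = -1/12
  k=4: +1/(4!×0!×0!×1!×1!×1!) = 1/24
Σ = -1/24  ⇒  CG² = 192/7×(-1/24)² = 1/21
CG = −√(1/21) = -0.218218

-0.218218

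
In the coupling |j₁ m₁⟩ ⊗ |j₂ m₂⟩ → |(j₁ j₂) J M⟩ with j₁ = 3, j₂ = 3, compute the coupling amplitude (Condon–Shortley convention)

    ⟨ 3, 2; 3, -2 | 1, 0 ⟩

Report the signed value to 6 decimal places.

−√(1/7) = -0.377964

√[3·5!1!1!/8! · 5!1!1!5!1!1!] = √(900/7)
  +(−1)^0/∏(0,5,1,1,0,0)! = 1/120  (running 1/120)
  +(−1)^1/∏(1,4,0,0,1,1)! = -1/24  (running -1/30)
⟨..|..⟩ = √(900/7)·(-1/30) = -0.377964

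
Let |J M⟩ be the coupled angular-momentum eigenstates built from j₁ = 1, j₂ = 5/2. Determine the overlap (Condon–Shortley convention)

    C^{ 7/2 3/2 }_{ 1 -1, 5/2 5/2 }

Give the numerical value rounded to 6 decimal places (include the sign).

+√(1/21) ≈ +0.218218

triangle: 0!*2!*5!/8! = 240/40320
(j±m)!: 0!*2!*5!*0!*5!*2! = 57600
prefactor² = (2J+1)*Δ*N² = 19200/7
  k=0: +1/(0!*0!*2!*5!*0!*0!) = 1/240
Σ = 1/240  ⇒  CG² = 19200/7*1/240² = 1/21
CG = +√(1/21) = +0.218218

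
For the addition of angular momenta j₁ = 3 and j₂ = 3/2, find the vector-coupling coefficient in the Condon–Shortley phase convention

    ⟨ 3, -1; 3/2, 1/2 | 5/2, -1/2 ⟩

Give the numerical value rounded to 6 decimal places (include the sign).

−√(1/70) = -0.119523

√[6·2!4!1!/8! · 2!4!2!1!2!3!] = √(288/35)
  +(−1)^1/∏(1,1,3,1,1,0)! = -1/6  (running -1/6)
  +(−1)^2/∏(2,0,2,0,2,1)! = 1/8  (running -1/24)
⟨..|..⟩ = √(288/35)·(-1/24) = -0.119523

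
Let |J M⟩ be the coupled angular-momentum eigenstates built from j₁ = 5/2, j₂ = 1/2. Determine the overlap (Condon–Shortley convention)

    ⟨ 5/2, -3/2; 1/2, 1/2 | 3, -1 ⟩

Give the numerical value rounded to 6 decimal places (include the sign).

√[7·0!5!1!/7! · 1!4!1!0!2!4!] = √(192)
  +(−1)^0/∏(0,0,4,1,1,0)! = 1/24  (running 1/24)
⟨..|..⟩ = √(192)·(1/24) = +0.577350

+0.577350  (= +√(1/3))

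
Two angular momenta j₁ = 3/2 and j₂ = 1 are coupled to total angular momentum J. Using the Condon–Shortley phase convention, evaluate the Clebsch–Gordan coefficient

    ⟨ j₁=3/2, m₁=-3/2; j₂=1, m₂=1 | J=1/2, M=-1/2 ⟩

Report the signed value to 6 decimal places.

triangle: 2!*1!*0!/4! = 2/24
(j±m)!: 0!*3!*2!*0!*0!*1! = 12
prefactor² = (2J+1)*Δ*N² = 2
  k=2: +1/(2!*0!*1!*0!*0!*0!) = 1/2
Σ = 1/2  ⇒  CG² = 2*1/2² = 1/2
CG = +√(1/2) = +0.707107

+√(1/2) ≈ +0.707107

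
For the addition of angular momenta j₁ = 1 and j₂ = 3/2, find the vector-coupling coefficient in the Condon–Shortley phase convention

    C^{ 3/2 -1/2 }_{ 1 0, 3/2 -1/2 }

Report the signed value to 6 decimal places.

+0.258199

triangle: 1!*1!*2!/5! = 2/120
(j±m)!: 1!*1!*1!*2!*1!*2! = 4
prefactor² = (2J+1)*Δ*N² = 4/15
  k=0: +1/(0!*1!*1!*1!*0!*1!) = 1
  k=1: −1/(1!*0!*0!*0!*1!*2!) = -1/2
Σ = 1/2  ⇒  CG² = 4/15*1/2² = 1/15
CG = +√(1/15) = +0.258199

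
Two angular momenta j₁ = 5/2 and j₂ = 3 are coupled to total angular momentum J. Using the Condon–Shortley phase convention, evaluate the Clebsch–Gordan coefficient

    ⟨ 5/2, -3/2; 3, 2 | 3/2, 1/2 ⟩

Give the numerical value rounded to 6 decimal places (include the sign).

-0.218218

√[4·4!1!2!/8! · 1!4!5!1!2!1!] = √(192/7)
  +(−1)^3/∏(3,1,1,2,0,0)! = -1/12  (running -1/12)
  +(−1)^4/∏(4,0,0,1,1,1)! = 1/24  (running -1/24)
⟨..|..⟩ = √(192/7)·(-1/24) = -0.218218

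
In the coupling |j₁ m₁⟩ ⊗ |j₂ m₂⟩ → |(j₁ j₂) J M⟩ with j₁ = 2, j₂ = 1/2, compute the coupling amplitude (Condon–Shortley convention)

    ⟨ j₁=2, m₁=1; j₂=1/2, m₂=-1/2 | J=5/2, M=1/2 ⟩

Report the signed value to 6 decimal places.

+√(2/5) = +0.632456

j₁+j₂−J=0  J+j₁−j₂=4  J−j₁+j₂=1  j₁+j₂+J+1=6
(j₁±m₁, j₂±m₂, J±M) = (3,1,0,1,3,2)
P² = 72/5
sum k=0..0:
  [0] +1/6 = 1/6
S = 1/6
C² = P²·S² = 2/5 ; C = +0.632456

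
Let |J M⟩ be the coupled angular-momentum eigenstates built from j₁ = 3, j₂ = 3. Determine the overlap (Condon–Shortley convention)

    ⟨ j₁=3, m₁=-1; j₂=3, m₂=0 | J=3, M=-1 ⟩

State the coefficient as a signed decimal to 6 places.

√[7·3!3!3!/10! · 2!4!3!3!2!4!] = √(864/25)
  +(−1)^1/∏(1,2,3,2,0,1)! = -1/24  (running -1/24)
  +(−1)^2/∏(2,1,2,1,1,2)! = 1/8  (running 1/12)
  +(−1)^3/∏(3,0,1,0,2,3)! = -1/72  (running 5/72)
⟨..|..⟩ = √(864/25)·(5/72) = +0.408248

+√(1/6) = +0.408248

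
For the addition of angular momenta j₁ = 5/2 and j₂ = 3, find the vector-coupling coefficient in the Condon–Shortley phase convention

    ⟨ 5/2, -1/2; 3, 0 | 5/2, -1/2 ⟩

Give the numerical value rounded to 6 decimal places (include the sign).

j₁+j₂−J=3  J+j₁−j₂=2  J−j₁+j₂=3  j₁+j₂+J+1=9
(j₁±m₁, j₂±m₂, J±M) = (2,3,3,3,2,3)
P² = 216/35
sum k=1..3:
  [1] −1/8 = -1/8
  [2] +1/4 = 1/4
  [3] −1/72 = -1/72
S = 1/9
C² = P²·S² = 8/105 ; C = +0.276026

+√(8/105) ≈ +0.276026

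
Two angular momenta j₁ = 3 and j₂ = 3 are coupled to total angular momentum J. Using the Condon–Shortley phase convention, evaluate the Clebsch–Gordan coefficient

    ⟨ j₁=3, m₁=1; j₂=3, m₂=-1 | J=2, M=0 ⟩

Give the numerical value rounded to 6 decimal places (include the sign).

j₁+j₂−J=4  J+j₁−j₂=2  J−j₁+j₂=2  j₁+j₂+J+1=9
(j₁±m₁, j₂±m₂, J±M) = (4,2,2,4,2,2)
P² = 256/21
sum k=0..2:
  [0] +1/96 = 1/96
  [1] −1/6 = -1/6
  [2] +1/16 = 1/16
S = -3/32
C² = P²·S² = 3/28 ; C = -0.327327

-0.327327  (= −√(3/28))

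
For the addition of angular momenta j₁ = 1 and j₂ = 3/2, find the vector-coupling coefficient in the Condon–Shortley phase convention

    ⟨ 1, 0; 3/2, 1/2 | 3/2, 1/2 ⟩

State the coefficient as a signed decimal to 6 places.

−√(1/15) ≈ -0.258199

triangle: 1!·1!·2!/5! = 2/120
(j±m)!: 1!·1!·2!·1!·2!·1! = 4
prefactor² = (2J+1)·Δ·N² = 4/15
  k=0: +1/(0!·1!·1!·2!·0!·0!) = 1/2
  k=1: −1/(1!·0!·0!·1!·1!·1!) = -1
Σ = -1/2  ⇒  CG² = 4/15·(-1/2)² = 1/15
CG = −√(1/15) = -0.258199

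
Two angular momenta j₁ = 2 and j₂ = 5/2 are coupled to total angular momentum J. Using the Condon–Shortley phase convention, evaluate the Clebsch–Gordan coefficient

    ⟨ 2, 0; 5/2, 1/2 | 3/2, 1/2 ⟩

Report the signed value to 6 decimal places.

+√(2/35) = +0.239046

√[4·3!1!2!/7! · 2!2!3!2!2!1!] = √(32/35)
  +(−1)^1/∏(1,2,1,2,0,0)! = -1/4  (running -1/4)
  +(−1)^2/∏(2,1,0,1,1,1)! = 1/2  (running 1/4)
⟨..|..⟩ = √(32/35)·(1/4) = +0.239046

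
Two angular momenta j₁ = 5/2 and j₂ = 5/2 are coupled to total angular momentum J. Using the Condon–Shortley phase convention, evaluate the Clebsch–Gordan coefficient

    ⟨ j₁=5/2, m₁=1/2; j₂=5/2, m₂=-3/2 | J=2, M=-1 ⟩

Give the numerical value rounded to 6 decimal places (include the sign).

-0.377964  (= −√(1/7))

triangle: 3!×2!×2!/8! = 24/40320
(j±m)!: 3!×2!×1!×4!×1!×3! = 1728
prefactor² = (2J+1)×Δ×N² = 36/7
  k=0: +1/(0!×3!×2!×1!×0!×1!) = 1/12
  k=1: −1/(1!×2!×1!×0!×1!×2!) = -1/4
Σ = -1/6  ⇒  CG² = 36/7×(-1/6)² = 1/7
CG = −√(1/7) = -0.377964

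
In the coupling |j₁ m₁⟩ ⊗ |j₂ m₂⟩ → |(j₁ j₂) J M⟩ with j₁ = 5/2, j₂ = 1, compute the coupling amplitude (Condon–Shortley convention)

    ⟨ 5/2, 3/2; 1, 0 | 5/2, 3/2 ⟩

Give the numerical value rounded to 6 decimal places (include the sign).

+0.507093

triangle: 1!·4!·1!/7! = 24/5040
(j±m)!: 4!·1!·1!·1!·4!·1! = 576
prefactor² = (2J+1)·Δ·N² = 576/35
  k=0: +1/(0!·1!·1!·1!·3!·0!) = 1/6
  k=1: −1/(1!·0!·0!·0!·4!·1!) = -1/24
Σ = 1/8  ⇒  CG² = 576/35·1/8² = 9/35
CG = +√(9/35) = +0.507093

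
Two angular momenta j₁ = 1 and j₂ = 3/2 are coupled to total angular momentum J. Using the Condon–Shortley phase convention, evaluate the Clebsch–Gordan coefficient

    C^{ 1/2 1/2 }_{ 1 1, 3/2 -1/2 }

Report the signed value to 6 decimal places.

j₁+j₂−J=2  J+j₁−j₂=0  J−j₁+j₂=1  j₁+j₂+J+1=4
(j₁±m₁, j₂±m₂, J±M) = (2,0,1,2,1,0)
P² = 2/3
sum k=0..0:
  [0] +1/2 = 1/2
S = 1/2
C² = P²·S² = 1/6 ; C = +0.408248

+0.408248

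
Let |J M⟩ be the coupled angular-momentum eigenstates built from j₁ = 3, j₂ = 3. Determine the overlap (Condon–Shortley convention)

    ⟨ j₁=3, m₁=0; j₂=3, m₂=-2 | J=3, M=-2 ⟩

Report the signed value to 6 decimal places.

-0.408248

triangle: 3!*3!*3!/10! = 216/3628800
(j±m)!: 3!*3!*1!*5!*1!*5! = 518400
prefactor² = (2J+1)*Δ*N² = 216
  k=0: +1/(0!*3!*3!*1!*0!*2!) = 1/72
  k=1: −1/(1!*2!*2!*0!*1!*3!) = -1/24
Σ = -1/36  ⇒  CG² = 216*(-1/36)² = 1/6
CG = −√(1/6) = -0.408248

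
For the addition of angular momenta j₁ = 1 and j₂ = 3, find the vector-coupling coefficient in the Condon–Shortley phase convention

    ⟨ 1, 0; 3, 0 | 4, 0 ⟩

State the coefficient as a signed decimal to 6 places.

+0.755929

triangle: 0!*2!*6!/9! = 1440/362880
(j±m)!: 1!*1!*3!*3!*4!*4! = 20736
prefactor² = (2J+1)*Δ*N² = 5184/7
  k=0: +1/(0!*0!*1!*3!*1!*3!) = 1/36
Σ = 1/36  ⇒  CG² = 5184/7*1/36² = 4/7
CG = +√(4/7) = +0.755929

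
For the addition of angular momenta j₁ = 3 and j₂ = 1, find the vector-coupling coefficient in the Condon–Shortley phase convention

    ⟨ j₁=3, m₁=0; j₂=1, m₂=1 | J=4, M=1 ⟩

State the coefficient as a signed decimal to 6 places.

√[9·0!6!2!/9! · 3!3!2!0!5!3!] = √(12960/7)
  +(−1)^0/∏(0,0,3,2,3,0)! = 1/72  (running 1/72)
⟨..|..⟩ = √(12960/7)·(1/72) = +0.597614

+√(5/14) ≈ +0.597614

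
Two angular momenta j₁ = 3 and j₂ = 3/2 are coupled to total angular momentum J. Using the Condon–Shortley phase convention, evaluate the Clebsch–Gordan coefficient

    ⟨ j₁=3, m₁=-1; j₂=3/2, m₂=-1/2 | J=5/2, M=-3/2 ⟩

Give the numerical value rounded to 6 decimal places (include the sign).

j₁+j₂−J=2  J+j₁−j₂=4  J−j₁+j₂=1  j₁+j₂+J+1=8
(j₁±m₁, j₂±m₂, J±M) = (2,4,1,2,1,4)
P² = 576/35
sum k=0..1:
  [0] +1/48 = 1/48
  [1] −1/6 = -1/6
S = -7/48
C² = P²·S² = 7/20 ; C = -0.591608

-0.591608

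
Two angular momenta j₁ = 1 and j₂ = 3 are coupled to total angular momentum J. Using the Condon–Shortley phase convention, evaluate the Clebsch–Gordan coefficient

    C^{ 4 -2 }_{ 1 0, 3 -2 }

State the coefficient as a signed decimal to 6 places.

+√(3/7) ≈ +0.654654

triangle: 0!·2!·6!/9! = 1440/362880
(j±m)!: 1!·1!·1!·5!·2!·6! = 172800
prefactor² = (2J+1)·Δ·N² = 43200/7
  k=0: +1/(0!·0!·1!·1!·1!·5!) = 1/120
Σ = 1/120  ⇒  CG² = 43200/7·1/120² = 3/7
CG = +√(3/7) = +0.654654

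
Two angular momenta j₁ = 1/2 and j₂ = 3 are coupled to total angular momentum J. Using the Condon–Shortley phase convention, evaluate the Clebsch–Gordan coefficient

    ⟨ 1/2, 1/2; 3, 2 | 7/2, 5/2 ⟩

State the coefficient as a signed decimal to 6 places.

j₁+j₂−J=0  J+j₁−j₂=1  J−j₁+j₂=6  j₁+j₂+J+1=8
(j₁±m₁, j₂±m₂, J±M) = (1,0,5,1,6,1)
P² = 86400/7
sum k=0..0:
  [0] +1/120 = 1/120
S = 1/120
C² = P²·S² = 6/7 ; C = +0.925820

+√(6/7) = +0.925820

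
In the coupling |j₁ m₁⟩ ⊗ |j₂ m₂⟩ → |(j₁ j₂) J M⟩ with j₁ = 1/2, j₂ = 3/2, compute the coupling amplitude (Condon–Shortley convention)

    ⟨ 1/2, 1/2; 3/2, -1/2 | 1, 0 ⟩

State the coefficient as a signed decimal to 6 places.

√[3·1!0!2!/4! · 1!0!1!2!1!1!] = √(1/2)
  +(−1)^0/∏(0,1,0,1,0,1)! = 1  (running 1)
⟨..|..⟩ = √(1/2)·(1) = +0.707107

+√(1/2) = +0.707107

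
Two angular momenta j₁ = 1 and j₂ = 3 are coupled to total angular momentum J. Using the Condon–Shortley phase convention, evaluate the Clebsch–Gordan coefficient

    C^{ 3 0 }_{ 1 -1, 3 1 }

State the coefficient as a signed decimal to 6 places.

j₁+j₂−J=1  J+j₁−j₂=1  J−j₁+j₂=5  j₁+j₂+J+1=8
(j₁±m₁, j₂±m₂, J±M) = (0,2,4,2,3,3)
P² = 72
sum k=1..1:
  [1] −1/12 = -1/12
S = -1/12
C² = P²·S² = 1/2 ; C = -0.707107

−√(1/2) ≈ -0.707107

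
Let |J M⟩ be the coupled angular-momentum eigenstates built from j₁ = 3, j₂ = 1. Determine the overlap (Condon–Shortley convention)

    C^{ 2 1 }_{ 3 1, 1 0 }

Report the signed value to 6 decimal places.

-0.617213

√[5·2!4!0!/7! · 4!2!1!1!3!1!] = √(96/7)
  +(−1)^1/∏(1,1,1,0,3,0)! = -1/6  (running -1/6)
⟨..|..⟩ = √(96/7)·(-1/6) = -0.617213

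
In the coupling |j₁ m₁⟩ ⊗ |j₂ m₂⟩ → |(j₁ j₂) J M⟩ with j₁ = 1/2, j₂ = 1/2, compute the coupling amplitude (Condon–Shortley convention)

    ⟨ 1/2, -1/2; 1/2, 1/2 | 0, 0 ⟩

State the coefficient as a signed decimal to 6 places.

triangle: 1!×0!×0!/2! = 1/2
(j±m)!: 0!×1!×1!×0!×0!×0! = 1
prefactor² = (2J+1)×Δ×N² = 1/2
  k=1: −1/(1!×0!×0!×0!×0!×0!) = -1
Σ = -1  ⇒  CG² = 1/2×(-1)² = 1/2
CG = −√(1/2) = -0.707107

−√(1/2) = -0.707107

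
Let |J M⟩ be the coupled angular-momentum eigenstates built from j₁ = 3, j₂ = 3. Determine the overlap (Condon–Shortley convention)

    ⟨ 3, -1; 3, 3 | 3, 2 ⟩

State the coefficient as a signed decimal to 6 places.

√[7·3!3!3!/10! · 2!4!6!0!5!1!] = √(1728)
  +(−1)^3/∏(3,0,1,3,2,0)! = -1/72  (running -1/72)
⟨..|..⟩ = √(1728)·(-1/72) = -0.577350

-0.577350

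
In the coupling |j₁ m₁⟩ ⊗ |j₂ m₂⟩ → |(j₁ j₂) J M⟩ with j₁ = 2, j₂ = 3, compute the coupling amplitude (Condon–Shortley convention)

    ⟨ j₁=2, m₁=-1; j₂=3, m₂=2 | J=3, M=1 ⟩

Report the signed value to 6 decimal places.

√[7·2!2!4!/9! · 1!3!5!1!4!2!] = √(64)
  +(−1)^1/∏(1,1,2,4,0,0)! = -1/48  (running -1/48)
  +(−1)^2/∏(2,0,1,3,1,1)! = 1/12  (running 1/16)
⟨..|..⟩ = √(64)·(1/16) = +0.500000

+√(1/4) ≈ +0.500000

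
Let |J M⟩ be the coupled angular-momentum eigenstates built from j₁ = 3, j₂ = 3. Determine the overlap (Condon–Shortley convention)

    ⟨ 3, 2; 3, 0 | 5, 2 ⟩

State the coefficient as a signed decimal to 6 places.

+√(1/3) = +0.577350

triangle: 1!·5!·5!/12! = 14400/479001600
(j±m)!: 5!·1!·3!·3!·7!·3! = 130636800
prefactor² = (2J+1)·Δ·N² = 43200
  k=0: +1/(0!·1!·1!·3!·4!·2!) = 1/288
  k=1: −1/(1!·0!·0!·2!·5!·3!) = -1/1440
Σ = 1/360  ⇒  CG² = 43200·1/360² = 1/3
CG = +√(1/3) = +0.577350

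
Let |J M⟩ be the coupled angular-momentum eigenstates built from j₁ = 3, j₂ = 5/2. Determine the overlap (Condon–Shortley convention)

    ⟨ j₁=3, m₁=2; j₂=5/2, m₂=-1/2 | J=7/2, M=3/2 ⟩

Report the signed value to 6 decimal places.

+√(2/21) = +0.308607

j₁+j₂−J=2  J+j₁−j₂=4  J−j₁+j₂=3  j₁+j₂+J+1=10
(j₁±m₁, j₂±m₂, J±M) = (5,1,2,3,5,2)
P² = 1536/7
sum k=0..1:
  [0] +1/24 = 1/24
  [1] −1/48 = -1/48
S = 1/48
C² = P²·S² = 2/21 ; C = +0.308607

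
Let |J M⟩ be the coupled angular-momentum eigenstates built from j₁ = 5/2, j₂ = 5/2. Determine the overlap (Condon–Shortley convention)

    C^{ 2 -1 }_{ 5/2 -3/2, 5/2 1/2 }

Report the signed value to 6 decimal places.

j₁+j₂−J=3  J+j₁−j₂=2  J−j₁+j₂=2  j₁+j₂+J+1=8
(j₁±m₁, j₂±m₂, J±M) = (1,4,3,2,1,3)
P² = 36/7
sum k=2..3:
  [2] +1/4 = 1/4
  [3] −1/12 = -1/12
S = 1/6
C² = P²·S² = 1/7 ; C = +0.377964

+0.377964  (= +√(1/7))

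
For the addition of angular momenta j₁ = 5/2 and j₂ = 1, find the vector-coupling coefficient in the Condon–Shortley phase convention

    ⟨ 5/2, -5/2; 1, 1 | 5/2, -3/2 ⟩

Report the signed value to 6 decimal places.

-0.534522

triangle: 1!*4!*1!/7! = 24/5040
(j±m)!: 0!*5!*2!*0!*1!*4! = 5760
prefactor² = (2J+1)*Δ*N² = 1152/7
  k=1: −1/(1!*0!*4!*1!*0!*0!) = -1/24
Σ = -1/24  ⇒  CG² = 1152/7*(-1/24)² = 2/7
CG = −√(2/7) = -0.534522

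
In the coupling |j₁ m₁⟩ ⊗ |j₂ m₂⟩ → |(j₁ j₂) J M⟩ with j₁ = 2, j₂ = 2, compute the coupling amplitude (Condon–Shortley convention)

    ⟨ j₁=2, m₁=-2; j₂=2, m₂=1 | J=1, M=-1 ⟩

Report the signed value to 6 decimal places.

-0.447214

√[3·3!1!1!/6! · 0!4!3!1!0!2!] = √(36/5)
  +(−1)^3/∏(3,0,1,0,0,1)! = -1/6  (running -1/6)
⟨..|..⟩ = √(36/5)·(-1/6) = -0.447214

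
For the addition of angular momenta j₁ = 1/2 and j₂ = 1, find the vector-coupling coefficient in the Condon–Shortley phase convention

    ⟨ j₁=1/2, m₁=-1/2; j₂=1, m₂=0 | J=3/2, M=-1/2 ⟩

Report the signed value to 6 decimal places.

j₁+j₂−J=0  J+j₁−j₂=1  J−j₁+j₂=2  j₁+j₂+J+1=4
(j₁±m₁, j₂±m₂, J±M) = (0,1,1,1,1,2)
P² = 2/3
sum k=0..0:
  [0] +1/1 = 1
S = 1
C² = P²·S² = 2/3 ; C = +0.816497

+√(2/3) ≈ +0.816497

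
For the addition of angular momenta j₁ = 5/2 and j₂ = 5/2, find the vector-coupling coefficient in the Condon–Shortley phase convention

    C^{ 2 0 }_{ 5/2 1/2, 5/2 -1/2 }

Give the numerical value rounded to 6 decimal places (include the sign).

√[5·3!2!2!/8! · 3!2!2!3!2!2!] = √(12/7)
  +(−1)^0/∏(0,3,2,2,0,0)! = 1/24  (running 1/24)
  +(−1)^1/∏(1,2,1,1,1,1)! = -1/2  (running -11/24)
  +(−1)^2/∏(2,1,0,0,2,2)! = 1/8  (running -1/3)
⟨..|..⟩ = √(12/7)·(-1/3) = -0.436436

-0.436436  (= −√(4/21))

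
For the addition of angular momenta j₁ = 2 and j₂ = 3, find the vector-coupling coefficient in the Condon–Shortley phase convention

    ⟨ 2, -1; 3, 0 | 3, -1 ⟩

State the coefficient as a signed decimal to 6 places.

−√(1/30) = -0.182574

triangle: 2!·2!·4!/9! = 96/362880
(j±m)!: 1!·3!·3!·3!·2!·4! = 10368
prefactor² = (2J+1)·Δ·N² = 96/5
  k=1: −1/(1!·1!·2!·2!·0!·2!) = -1/8
  k=2: +1/(2!·0!·1!·1!·1!·3!) = 1/12
Σ = -1/24  ⇒  CG² = 96/5·(-1/24)² = 1/30
CG = −√(1/30) = -0.182574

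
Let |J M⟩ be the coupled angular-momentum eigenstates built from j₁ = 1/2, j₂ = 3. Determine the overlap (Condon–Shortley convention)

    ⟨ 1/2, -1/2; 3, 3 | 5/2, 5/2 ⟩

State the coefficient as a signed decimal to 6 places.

j₁+j₂−J=1  J+j₁−j₂=0  J−j₁+j₂=5  j₁+j₂+J+1=7
(j₁±m₁, j₂±m₂, J±M) = (0,1,6,0,5,0)
P² = 86400/7
sum k=1..1:
  [1] −1/120 = -1/120
S = -1/120
C² = P²·S² = 6/7 ; C = -0.925820

-0.925820  (= −√(6/7))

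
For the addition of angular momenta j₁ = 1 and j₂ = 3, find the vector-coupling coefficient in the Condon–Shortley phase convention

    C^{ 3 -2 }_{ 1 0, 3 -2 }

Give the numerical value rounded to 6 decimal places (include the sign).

+0.577350  (= +√(1/3))

triangle: 1!×1!×5!/8! = 120/40320
(j±m)!: 1!×1!×1!×5!×1!×5! = 14400
prefactor² = (2J+1)×Δ×N² = 300
  k=0: +1/(0!×1!×1!×1!×0!×4!) = 1/24
  k=1: −1/(1!×0!×0!×0!×1!×5!) = -1/120
Σ = 1/30  ⇒  CG² = 300×1/30² = 1/3
CG = +√(1/3) = +0.577350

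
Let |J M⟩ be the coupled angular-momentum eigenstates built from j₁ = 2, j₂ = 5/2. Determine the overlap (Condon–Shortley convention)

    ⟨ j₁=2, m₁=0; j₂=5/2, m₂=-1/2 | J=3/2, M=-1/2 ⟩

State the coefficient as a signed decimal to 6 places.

-0.239046  (= −√(2/35))

j₁+j₂−J=3  J+j₁−j₂=1  J−j₁+j₂=2  j₁+j₂+J+1=7
(j₁±m₁, j₂±m₂, J±M) = (2,2,2,3,1,2)
P² = 32/35
sum k=1..2:
  [1] −1/2 = -1/2
  [2] +1/4 = 1/4
S = -1/4
C² = P²·S² = 2/35 ; C = -0.239046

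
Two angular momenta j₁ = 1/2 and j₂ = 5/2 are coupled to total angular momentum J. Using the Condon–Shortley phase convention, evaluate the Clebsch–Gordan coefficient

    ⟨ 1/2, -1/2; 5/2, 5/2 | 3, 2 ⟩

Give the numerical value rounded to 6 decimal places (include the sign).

triangle: 0!*1!*5!/7! = 120/5040
(j±m)!: 0!*1!*5!*0!*5!*1! = 14400
prefactor² = (2J+1)*Δ*N² = 2400
  k=0: +1/(0!*0!*1!*5!*0!*0!) = 1/120
Σ = 1/120  ⇒  CG² = 2400*1/120² = 1/6
CG = +√(1/6) = +0.408248

+√(1/6) ≈ +0.408248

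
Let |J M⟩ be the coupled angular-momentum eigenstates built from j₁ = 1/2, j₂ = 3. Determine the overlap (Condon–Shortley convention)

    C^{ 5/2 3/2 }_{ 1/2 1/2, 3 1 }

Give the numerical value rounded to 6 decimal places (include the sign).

triangle: 1!·0!·5!/7! = 120/5040
(j±m)!: 1!·0!·4!·2!·4!·1! = 1152
prefactor² = (2J+1)·Δ·N² = 1152/7
  k=0: +1/(0!·1!·0!·4!·0!·1!) = 1/24
Σ = 1/24  ⇒  CG² = 1152/7·1/24² = 2/7
CG = +√(2/7) = +0.534522

+√(2/7) = +0.534522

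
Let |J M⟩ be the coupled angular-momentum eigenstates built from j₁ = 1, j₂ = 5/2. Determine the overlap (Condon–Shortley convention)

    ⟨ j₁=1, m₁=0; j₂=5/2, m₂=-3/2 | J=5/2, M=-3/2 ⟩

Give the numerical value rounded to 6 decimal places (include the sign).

triangle: 1!·1!·4!/7! = 24/5040
(j±m)!: 1!·1!·1!·4!·1!·4! = 576
prefactor² = (2J+1)·Δ·N² = 576/35
  k=0: +1/(0!·1!·1!·1!·0!·3!) = 1/6
  k=1: −1/(1!·0!·0!·0!·1!·4!) = -1/24
Σ = 1/8  ⇒  CG² = 576/35·1/8² = 9/35
CG = +√(9/35) = +0.507093

+√(9/35) ≈ +0.507093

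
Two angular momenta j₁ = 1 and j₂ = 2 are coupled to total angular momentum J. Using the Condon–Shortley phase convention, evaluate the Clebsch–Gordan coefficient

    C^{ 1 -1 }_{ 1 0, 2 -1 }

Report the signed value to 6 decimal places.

−√(3/10) ≈ -0.547723

j₁+j₂−J=2  J+j₁−j₂=0  J−j₁+j₂=2  j₁+j₂+J+1=5
(j₁±m₁, j₂±m₂, J±M) = (1,1,1,3,0,2)
P² = 6/5
sum k=1..1:
  [1] −1/2 = -1/2
S = -1/2
C² = P²·S² = 3/10 ; C = -0.547723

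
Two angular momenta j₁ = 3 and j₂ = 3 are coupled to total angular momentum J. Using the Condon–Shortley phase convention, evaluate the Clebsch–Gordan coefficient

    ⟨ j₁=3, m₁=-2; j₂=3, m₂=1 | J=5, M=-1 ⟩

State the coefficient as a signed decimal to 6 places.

-0.566947  (= −√(9/28))

triangle: 1!×5!×5!/12! = 14400/479001600
(j±m)!: 1!×5!×4!×2!×4!×6! = 99532800
prefactor² = (2J+1)×Δ×N² = 230400/7
  k=0: +1/(0!×1!×5!×4!×0!×1!) = 1/2880
  k=1: −1/(1!×0!×4!×3!×1!×2!) = -1/288
Σ = -1/320  ⇒  CG² = 230400/7×(-1/320)² = 9/28
CG = −√(9/28) = -0.566947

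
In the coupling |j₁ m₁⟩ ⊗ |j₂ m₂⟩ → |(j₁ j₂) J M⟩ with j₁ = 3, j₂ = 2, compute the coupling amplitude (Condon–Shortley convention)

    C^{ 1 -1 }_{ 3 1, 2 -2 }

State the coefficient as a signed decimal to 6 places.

j₁+j₂−J=4  J+j₁−j₂=2  J−j₁+j₂=0  j₁+j₂+J+1=7
(j₁±m₁, j₂±m₂, J±M) = (4,2,0,4,0,2)
P² = 2304/35
sum k=0..0:
  [0] +1/48 = 1/48
S = 1/48
C² = P²·S² = 1/35 ; C = +0.169031

+0.169031  (= +√(1/35))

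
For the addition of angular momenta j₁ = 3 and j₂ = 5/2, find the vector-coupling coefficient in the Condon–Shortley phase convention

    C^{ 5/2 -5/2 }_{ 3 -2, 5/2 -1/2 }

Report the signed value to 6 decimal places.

+√(5/14) ≈ +0.597614

j₁+j₂−J=3  J+j₁−j₂=3  J−j₁+j₂=2  j₁+j₂+J+1=9
(j₁±m₁, j₂±m₂, J±M) = (1,5,2,3,0,5)
P² = 1440/7
sum k=2..2:
  [2] +1/24 = 1/24
S = 1/24
C² = P²·S² = 5/14 ; C = +0.597614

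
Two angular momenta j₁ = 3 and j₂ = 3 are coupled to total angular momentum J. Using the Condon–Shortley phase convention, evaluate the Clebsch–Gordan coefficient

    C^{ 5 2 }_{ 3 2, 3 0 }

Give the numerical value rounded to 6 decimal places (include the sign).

triangle: 1!·5!·5!/12! = 14400/479001600
(j±m)!: 5!·1!·3!·3!·7!·3! = 130636800
prefactor² = (2J+1)·Δ·N² = 43200
  k=0: +1/(0!·1!·1!·3!·4!·2!) = 1/288
  k=1: −1/(1!·0!·0!·2!·5!·3!) = -1/1440
Σ = 1/360  ⇒  CG² = 43200·1/360² = 1/3
CG = +√(1/3) = +0.577350

+0.577350  (= +√(1/3))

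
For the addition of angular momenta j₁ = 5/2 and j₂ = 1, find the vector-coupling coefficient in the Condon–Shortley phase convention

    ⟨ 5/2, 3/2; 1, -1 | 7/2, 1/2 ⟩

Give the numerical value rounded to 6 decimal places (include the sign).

+√(1/7) ≈ +0.377964

triangle: 0!×5!×2!/8! = 240/40320
(j±m)!: 4!×1!×0!×2!×4!×3! = 6912
prefactor² = (2J+1)×Δ×N² = 2304/7
  k=0: +1/(0!×0!×1!×0!×4!×2!) = 1/48
Σ = 1/48  ⇒  CG² = 2304/7×1/48² = 1/7
CG = +√(1/7) = +0.377964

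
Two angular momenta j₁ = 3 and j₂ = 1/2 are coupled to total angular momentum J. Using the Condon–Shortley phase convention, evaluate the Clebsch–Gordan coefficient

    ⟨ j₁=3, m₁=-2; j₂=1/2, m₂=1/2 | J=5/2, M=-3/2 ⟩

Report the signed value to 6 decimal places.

−√(5/7) = -0.845154

triangle: 1!·5!·0!/7! = 120/5040
(j±m)!: 1!·5!·1!·0!·1!·4! = 2880
prefactor² = (2J+1)·Δ·N² = 2880/7
  k=1: −1/(1!·0!·4!·0!·1!·0!) = -1/24
Σ = -1/24  ⇒  CG² = 2880/7·(-1/24)² = 5/7
CG = −√(5/7) = -0.845154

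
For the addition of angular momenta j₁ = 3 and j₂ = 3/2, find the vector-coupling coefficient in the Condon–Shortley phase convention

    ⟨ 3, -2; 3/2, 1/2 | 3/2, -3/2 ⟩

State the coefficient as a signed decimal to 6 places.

+0.534522

√[4·3!3!0!/7! · 1!5!2!1!0!3!] = √(288/7)
  +(−1)^2/∏(2,1,3,0,0,0)! = 1/12  (running 1/12)
⟨..|..⟩ = √(288/7)·(1/12) = +0.534522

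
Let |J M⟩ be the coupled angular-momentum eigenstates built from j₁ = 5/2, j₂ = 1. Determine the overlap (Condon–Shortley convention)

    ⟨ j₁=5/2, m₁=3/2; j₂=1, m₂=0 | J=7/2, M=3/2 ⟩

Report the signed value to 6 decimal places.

j₁+j₂−J=0  J+j₁−j₂=5  J−j₁+j₂=2  j₁+j₂+J+1=8
(j₁±m₁, j₂±m₂, J±M) = (4,1,1,1,5,2)
P² = 1920/7
sum k=0..0:
  [0] +1/24 = 1/24
S = 1/24
C² = P²·S² = 10/21 ; C = +0.690066

+0.690066  (= +√(10/21))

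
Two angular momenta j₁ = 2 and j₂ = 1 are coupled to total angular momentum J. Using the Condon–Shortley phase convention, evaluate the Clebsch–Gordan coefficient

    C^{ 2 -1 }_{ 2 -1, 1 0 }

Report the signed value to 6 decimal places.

−√(1/6) ≈ -0.408248

√[5·1!3!1!/6! · 1!3!1!1!1!3!] = √(3/2)
  +(−1)^0/∏(0,1,3,1,0,0)! = 1/6  (running 1/6)
  +(−1)^1/∏(1,0,2,0,1,1)! = -1/2  (running -1/3)
⟨..|..⟩ = √(3/2)·(-1/3) = -0.408248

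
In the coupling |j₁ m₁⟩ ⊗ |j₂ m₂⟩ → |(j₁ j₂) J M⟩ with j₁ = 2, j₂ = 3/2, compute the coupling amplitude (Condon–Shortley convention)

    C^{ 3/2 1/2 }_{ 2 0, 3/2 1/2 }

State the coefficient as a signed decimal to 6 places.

√[4·2!2!1!/6! · 2!2!2!1!2!1!] = √(16/45)
  +(−1)^1/∏(1,1,1,1,1,0)! = -1  (running -1)
  +(−1)^2/∏(2,0,0,0,2,1)! = 1/4  (running -3/4)
⟨..|..⟩ = √(16/45)·(-3/4) = -0.447214

-0.447214  (= −√(1/5))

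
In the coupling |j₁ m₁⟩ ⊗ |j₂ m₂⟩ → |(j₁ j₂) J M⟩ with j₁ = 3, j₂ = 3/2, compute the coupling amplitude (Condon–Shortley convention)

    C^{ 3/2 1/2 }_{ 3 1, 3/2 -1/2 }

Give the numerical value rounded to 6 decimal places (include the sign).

-0.585540

j₁+j₂−J=3  J+j₁−j₂=3  J−j₁+j₂=0  j₁+j₂+J+1=7
(j₁±m₁, j₂±m₂, J±M) = (4,2,1,2,2,1)
P² = 192/35
sum k=1..1:
  [1] −1/4 = -1/4
S = -1/4
C² = P²·S² = 12/35 ; C = -0.585540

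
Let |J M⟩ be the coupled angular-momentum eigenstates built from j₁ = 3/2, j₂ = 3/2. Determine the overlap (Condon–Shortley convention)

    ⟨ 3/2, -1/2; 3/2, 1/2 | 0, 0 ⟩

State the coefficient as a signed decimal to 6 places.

j₁+j₂−J=3  J+j₁−j₂=0  J−j₁+j₂=0  j₁+j₂+J+1=4
(j₁±m₁, j₂±m₂, J±M) = (1,2,2,1,0,0)
P² = 1
sum k=2..2:
  [2] +1/2 = 1/2
S = 1/2
C² = P²·S² = 1/4 ; C = +0.500000

+√(1/4) = +0.500000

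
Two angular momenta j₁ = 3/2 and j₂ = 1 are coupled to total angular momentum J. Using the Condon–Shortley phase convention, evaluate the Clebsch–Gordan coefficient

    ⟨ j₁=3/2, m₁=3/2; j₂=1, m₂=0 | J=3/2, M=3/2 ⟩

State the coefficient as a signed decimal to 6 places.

+√(3/5) ≈ +0.774597

√[4·1!2!1!/5! · 3!0!1!1!3!0!] = √(12/5)
  +(−1)^0/∏(0,1,0,1,2,0)! = 1/2  (running 1/2)
⟨..|..⟩ = √(12/5)·(1/2) = +0.774597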